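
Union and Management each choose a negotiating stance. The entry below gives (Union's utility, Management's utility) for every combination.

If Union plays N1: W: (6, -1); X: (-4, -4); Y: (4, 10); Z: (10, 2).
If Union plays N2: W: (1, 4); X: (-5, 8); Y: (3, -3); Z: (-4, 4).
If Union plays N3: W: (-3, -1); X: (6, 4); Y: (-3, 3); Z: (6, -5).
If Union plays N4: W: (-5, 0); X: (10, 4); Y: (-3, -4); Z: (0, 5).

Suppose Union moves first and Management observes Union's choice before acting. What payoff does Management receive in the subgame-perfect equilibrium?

Solve by backward induction (Union leads).
- N1 → Management plays Y (best of -1, -4, 10, 2); Union gets 4.
- N2 → Management plays X (best of 4, 8, -3, 4); Union gets -5.
- N3 → Management plays X (best of -1, 4, 3, -5); Union gets 6.
- N4 → Management plays Z (best of 0, 4, -4, 5); Union gets 0.
Among 4, -5, 6, 0, the best is 6 at N3. Subgame-perfect outcome: (N3, X) with payoffs (6, 4).

4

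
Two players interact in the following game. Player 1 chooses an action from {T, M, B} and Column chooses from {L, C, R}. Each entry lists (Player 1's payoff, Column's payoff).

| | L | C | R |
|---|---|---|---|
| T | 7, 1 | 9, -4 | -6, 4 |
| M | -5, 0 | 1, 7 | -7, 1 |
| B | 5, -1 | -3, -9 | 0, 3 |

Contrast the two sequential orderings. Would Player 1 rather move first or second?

first

If Player 1 leads: Column's best replies are T→R, M→C, B→R; Player 1's induced payoffs -6, 1, 0; outcome (M, C), payoffs (1, 7).
If Column leads: Player 1's best replies are L→T, C→T, R→B; Column's induced payoffs 1, -4, 3; outcome (B, R), payoffs (0, 3).
Player 1 gets 1 moving first and 0 moving second, so Player 1 prefers to move first.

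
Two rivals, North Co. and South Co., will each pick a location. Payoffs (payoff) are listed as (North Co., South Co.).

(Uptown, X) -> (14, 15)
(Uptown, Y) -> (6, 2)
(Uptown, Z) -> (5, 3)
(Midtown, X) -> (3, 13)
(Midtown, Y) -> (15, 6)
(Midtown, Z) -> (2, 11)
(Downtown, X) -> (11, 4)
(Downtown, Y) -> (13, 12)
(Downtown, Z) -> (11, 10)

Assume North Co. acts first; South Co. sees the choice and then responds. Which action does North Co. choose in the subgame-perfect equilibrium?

Uptown

Backward induction with North Co. moving first.
- Uptown: South Co. compares 15, 2, 3 and picks X; North Co. would get 14.
- Midtown: South Co. compares 13, 6, 11 and picks X; North Co. would get 3.
- Downtown: South Co. compares 4, 12, 10 and picks Y; North Co. would get 13.
North Co.'s induced payoffs are 14, 3, 13, so North Co. commits to Uptown. Subgame-perfect outcome: (Uptown, X) with payoffs (14, 15).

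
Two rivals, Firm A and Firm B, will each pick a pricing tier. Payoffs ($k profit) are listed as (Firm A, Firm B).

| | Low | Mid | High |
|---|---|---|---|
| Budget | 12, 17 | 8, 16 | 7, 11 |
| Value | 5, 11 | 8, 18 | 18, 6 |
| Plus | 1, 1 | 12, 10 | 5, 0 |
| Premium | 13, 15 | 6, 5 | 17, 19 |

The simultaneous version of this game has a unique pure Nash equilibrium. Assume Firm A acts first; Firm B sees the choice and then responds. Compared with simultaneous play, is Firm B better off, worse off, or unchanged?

better off

Backward induction with Firm A moving first.
- Budget: Firm B compares 17, 16, 11 and picks Low; Firm A would get 12.
- Value: Firm B compares 11, 18, 6 and picks Mid; Firm A would get 8.
- Plus: Firm B compares 1, 10, 0 and picks Mid; Firm A would get 12.
- Premium: Firm B compares 15, 5, 19 and picks High; Firm A would get 17.
Maximizing over 12, 8, 12, 17, Firm A chooses Premium. Subgame-perfect outcome: (Premium, High) with payoffs (17, 19).
Under simultaneous play:
Firm A's best replies: Low→Premium; Mid→Plus; High→Value.
Firm B's best replies: Budget→Low; Value→Mid; Plus→Mid; Premium→High.
The unique mutual best reply is (Plus, Mid), giving (12, 10).
Firm B earns 19 sequentially versus 10 at the Nash outcome: better off.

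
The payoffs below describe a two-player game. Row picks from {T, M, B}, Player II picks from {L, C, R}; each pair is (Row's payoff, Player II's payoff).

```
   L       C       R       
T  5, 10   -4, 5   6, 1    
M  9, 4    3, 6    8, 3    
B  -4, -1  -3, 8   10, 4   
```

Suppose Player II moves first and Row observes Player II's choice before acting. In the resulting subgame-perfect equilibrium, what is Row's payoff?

3

Work backward from Row's decision.
- L: BR = M, leader payoff 4.
- C: BR = M, leader payoff 6.
- R: BR = B, leader payoff 4.
Player II's induced payoffs are 4, 6, 4, so Player II commits to C. Subgame-perfect outcome: (M, C) with payoffs (3, 6).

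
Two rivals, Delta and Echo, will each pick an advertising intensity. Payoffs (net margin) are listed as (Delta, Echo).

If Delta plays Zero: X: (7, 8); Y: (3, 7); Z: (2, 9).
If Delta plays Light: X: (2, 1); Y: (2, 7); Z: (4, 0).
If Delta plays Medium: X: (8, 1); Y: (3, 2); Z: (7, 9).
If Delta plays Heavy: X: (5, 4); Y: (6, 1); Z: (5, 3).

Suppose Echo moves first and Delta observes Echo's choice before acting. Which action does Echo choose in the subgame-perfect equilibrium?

Solve by backward induction (Echo leads).
- X: BR = Medium, leader payoff 1.
- Y: BR = Heavy, leader payoff 1.
- Z: BR = Medium, leader payoff 9.
Echo's induced payoffs are 1, 1, 9, so Echo commits to Z. Subgame-perfect outcome: (Medium, Z) with payoffs (7, 9).

Z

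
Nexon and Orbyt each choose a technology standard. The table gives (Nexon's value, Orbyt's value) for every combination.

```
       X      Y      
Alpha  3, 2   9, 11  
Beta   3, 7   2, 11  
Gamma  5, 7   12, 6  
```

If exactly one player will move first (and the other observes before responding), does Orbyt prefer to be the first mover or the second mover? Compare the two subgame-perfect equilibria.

If Nexon leads: Orbyt's best replies are Alpha→Y, Beta→Y, Gamma→X; Nexon's induced payoffs 9, 2, 5; outcome (Alpha, Y), payoffs (9, 11).
If Orbyt leads: Nexon's best replies are X→Gamma, Y→Gamma; Orbyt's induced payoffs 7, 6; outcome (Gamma, X), payoffs (5, 7).
Orbyt gets 7 moving first and 11 moving second, so Orbyt prefers to move second.

second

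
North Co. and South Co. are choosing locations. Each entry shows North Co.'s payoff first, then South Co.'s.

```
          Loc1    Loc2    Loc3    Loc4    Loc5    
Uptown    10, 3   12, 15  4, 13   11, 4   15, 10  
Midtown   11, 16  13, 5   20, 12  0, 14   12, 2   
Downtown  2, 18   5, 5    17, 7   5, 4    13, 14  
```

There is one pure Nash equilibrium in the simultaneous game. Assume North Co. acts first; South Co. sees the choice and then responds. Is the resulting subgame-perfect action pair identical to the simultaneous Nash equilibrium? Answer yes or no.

Solve by backward induction (North Co. leads).
- Uptown: BR = Loc2, leader payoff 12.
- Midtown: BR = Loc1, leader payoff 11.
- Downtown: BR = Loc1, leader payoff 2.
Among 12, 11, 2, the best is 12 at Uptown. Subgame-perfect outcome: (Uptown, Loc2) with payoffs (12, 15).
Now find the simultaneous Nash equilibrium.
North Co.'s best replies: Loc1→Midtown; Loc2→Midtown; Loc3→Midtown; Loc4→Uptown; Loc5→Uptown.
South Co.'s best replies: Uptown→Loc2; Midtown→Loc1; Downtown→Loc1.
Only (Midtown, Loc1) has each player best-responding; Nash payoffs (11, 16).
Sequential outcome (Uptown, Loc2) differs from the Nash profile (Midtown, Loc1).

no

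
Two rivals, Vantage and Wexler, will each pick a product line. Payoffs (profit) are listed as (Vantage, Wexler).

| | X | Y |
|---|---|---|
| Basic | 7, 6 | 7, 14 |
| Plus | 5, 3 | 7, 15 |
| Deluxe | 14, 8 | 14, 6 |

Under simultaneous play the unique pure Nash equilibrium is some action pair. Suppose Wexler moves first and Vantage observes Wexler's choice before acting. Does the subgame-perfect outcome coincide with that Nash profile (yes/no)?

Vantage best-responds to each possible Wexler move:
- X: Vantage compares 7, 5, 14 and picks Deluxe; Wexler would get 8.
- Y: Vantage compares 7, 7, 14 and picks Deluxe; Wexler would get 6.
Wexler's induced payoffs are 8, 6, so Wexler commits to X. Subgame-perfect outcome: (Deluxe, X) with payoffs (14, 8).
Under simultaneous play:
Vantage's best replies: X→Deluxe; Y→Deluxe.
Wexler's best replies: Basic→Y; Plus→Y; Deluxe→X.
Only (Deluxe, X) has each player best-responding; Nash payoffs (14, 8).
Sequential outcome (Deluxe, X) coincides with the Nash profile (Deluxe, X).

yes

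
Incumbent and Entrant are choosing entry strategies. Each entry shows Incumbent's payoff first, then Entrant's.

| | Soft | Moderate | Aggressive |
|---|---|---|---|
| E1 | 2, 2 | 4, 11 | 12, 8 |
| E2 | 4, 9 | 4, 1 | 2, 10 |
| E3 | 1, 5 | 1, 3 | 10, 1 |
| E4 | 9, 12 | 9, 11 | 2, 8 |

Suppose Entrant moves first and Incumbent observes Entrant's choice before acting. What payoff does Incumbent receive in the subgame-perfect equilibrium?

9

Work backward from Incumbent's decision.
- Soft → Incumbent plays E4 (best of 2, 4, 1, 9); Entrant gets 12.
- Moderate → Incumbent plays E4 (best of 4, 4, 1, 9); Entrant gets 11.
- Aggressive → Incumbent plays E1 (best of 12, 2, 10, 2); Entrant gets 8.
Entrant's induced payoffs are 12, 11, 8, so Entrant commits to Soft. Subgame-perfect outcome: (E4, Soft) with payoffs (9, 12).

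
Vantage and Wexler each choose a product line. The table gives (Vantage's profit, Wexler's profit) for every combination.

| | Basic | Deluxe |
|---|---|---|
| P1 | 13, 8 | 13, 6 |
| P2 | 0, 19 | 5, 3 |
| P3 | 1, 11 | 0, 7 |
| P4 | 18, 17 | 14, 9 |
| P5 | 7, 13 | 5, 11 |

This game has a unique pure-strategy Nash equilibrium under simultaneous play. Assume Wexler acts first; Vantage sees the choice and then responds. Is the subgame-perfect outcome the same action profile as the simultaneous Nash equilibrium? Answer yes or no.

Backward induction with Wexler moving first.
- Basic: BR = P4, leader payoff 17.
- Deluxe: BR = P4, leader payoff 9.
Wexler's induced payoffs are 17, 9, so Wexler commits to Basic. Subgame-perfect outcome: (P4, Basic) with payoffs (18, 17).
Under simultaneous play:
Vantage's best replies: Basic→P4; Deluxe→P4.
Wexler's best replies: P1→Basic; P2→Basic; P3→Basic; P4→Basic; P5→Basic.
The unique mutual best reply is (P4, Basic), giving (18, 17).
Sequential outcome (P4, Basic) coincides with the Nash profile (P4, Basic).

yes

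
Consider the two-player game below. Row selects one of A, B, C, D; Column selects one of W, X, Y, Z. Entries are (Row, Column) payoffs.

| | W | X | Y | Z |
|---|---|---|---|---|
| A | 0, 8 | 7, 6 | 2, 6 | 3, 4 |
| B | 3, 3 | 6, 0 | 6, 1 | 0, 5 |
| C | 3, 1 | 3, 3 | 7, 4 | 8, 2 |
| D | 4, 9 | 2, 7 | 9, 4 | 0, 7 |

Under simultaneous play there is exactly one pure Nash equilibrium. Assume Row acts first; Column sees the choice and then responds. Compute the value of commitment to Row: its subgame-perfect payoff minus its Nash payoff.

Work backward from Column's decision.
- A → Column plays W (best of 8, 6, 6, 4); Row gets 0.
- B → Column plays Z (best of 3, 0, 1, 5); Row gets 0.
- C → Column plays Y (best of 1, 3, 4, 2); Row gets 7.
- D → Column plays W (best of 9, 7, 4, 7); Row gets 4.
Among 0, 0, 7, 4, the best is 7 at C. Subgame-perfect outcome: (C, Y) with payoffs (7, 4).
Under simultaneous play:
Row's best replies: W→D; X→A; Y→D; Z→C.
Column's best replies: A→W; B→Z; C→Y; D→W.
The unique mutual best reply is (D, W), giving (4, 9).
Row's commitment gain: 7 − 4 = 3.

3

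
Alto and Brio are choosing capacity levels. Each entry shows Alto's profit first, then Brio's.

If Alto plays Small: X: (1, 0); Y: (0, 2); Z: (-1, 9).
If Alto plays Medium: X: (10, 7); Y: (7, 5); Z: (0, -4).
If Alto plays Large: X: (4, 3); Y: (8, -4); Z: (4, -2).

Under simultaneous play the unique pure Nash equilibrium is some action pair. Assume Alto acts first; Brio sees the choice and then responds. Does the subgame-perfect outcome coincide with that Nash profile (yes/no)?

Brio best-responds to each possible Alto move:
- Small → Brio plays Z (best of 0, 2, 9); Alto gets -1.
- Medium → Brio plays X (best of 7, 5, -4); Alto gets 10.
- Large → Brio plays X (best of 3, -4, -2); Alto gets 4.
Among -1, 10, 4, the best is 10 at Medium. Subgame-perfect outcome: (Medium, X) with payoffs (10, 7).
For the simultaneous game, intersect best replies.
Alto's best replies: X→Medium; Y→Large; Z→Large.
Brio's best replies: Small→Z; Medium→X; Large→X.
The unique mutual best reply is (Medium, X), giving (10, 7).
Sequential outcome (Medium, X) coincides with the Nash profile (Medium, X).

yes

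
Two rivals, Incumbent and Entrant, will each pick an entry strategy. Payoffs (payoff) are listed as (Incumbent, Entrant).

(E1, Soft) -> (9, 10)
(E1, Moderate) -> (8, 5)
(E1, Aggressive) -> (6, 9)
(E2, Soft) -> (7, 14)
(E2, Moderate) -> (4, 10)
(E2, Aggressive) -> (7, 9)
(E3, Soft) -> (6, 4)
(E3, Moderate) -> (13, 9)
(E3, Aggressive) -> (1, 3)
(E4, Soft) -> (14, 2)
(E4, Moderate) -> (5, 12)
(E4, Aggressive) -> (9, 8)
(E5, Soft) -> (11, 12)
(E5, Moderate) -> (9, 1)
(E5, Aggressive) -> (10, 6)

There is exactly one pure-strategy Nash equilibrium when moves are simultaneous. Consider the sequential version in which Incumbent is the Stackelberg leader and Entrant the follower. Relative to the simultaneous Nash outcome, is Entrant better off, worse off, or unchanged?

Entrant best-responds to each possible Incumbent move:
- E1: BR = Soft, leader payoff 9.
- E2: BR = Soft, leader payoff 7.
- E3: BR = Moderate, leader payoff 13.
- E4: BR = Moderate, leader payoff 5.
- E5: BR = Soft, leader payoff 11.
Maximizing over 9, 7, 13, 5, 11, Incumbent chooses E3. Subgame-perfect outcome: (E3, Moderate) with payoffs (13, 9).
Under simultaneous play:
Incumbent's best replies: Soft→E4; Moderate→E3; Aggressive→E5.
Entrant's best replies: E1→Soft; E2→Soft; E3→Moderate; E4→Moderate; E5→Soft.
The unique mutual best reply is (E3, Moderate), giving (13, 9).
Entrant earns 9 sequentially versus 9 at the Nash outcome: unchanged.

unchanged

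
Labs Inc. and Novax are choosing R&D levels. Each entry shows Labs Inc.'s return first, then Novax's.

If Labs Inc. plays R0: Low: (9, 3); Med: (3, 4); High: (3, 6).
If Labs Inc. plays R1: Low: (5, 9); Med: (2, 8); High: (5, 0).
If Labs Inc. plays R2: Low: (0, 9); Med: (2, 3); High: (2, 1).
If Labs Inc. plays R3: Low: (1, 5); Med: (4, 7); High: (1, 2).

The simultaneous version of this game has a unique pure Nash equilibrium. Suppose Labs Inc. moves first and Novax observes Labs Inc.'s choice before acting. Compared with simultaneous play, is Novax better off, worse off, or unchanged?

better off

Backward induction with Labs Inc. moving first.
- R0 → Novax plays High (best of 3, 4, 6); Labs Inc. gets 3.
- R1 → Novax plays Low (best of 9, 8, 0); Labs Inc. gets 5.
- R2 → Novax plays Low (best of 9, 3, 1); Labs Inc. gets 0.
- R3 → Novax plays Med (best of 5, 7, 2); Labs Inc. gets 4.
Maximizing over 3, 5, 0, 4, Labs Inc. chooses R1. Subgame-perfect outcome: (R1, Low) with payoffs (5, 9).
Now find the simultaneous Nash equilibrium.
Labs Inc.'s best replies: Low→R0; Med→R3; High→R1.
Novax's best replies: R0→High; R1→Low; R2→Low; R3→Med.
The unique mutual best reply is (R3, Med), giving (4, 7).
Novax earns 9 sequentially versus 7 at the Nash outcome: better off.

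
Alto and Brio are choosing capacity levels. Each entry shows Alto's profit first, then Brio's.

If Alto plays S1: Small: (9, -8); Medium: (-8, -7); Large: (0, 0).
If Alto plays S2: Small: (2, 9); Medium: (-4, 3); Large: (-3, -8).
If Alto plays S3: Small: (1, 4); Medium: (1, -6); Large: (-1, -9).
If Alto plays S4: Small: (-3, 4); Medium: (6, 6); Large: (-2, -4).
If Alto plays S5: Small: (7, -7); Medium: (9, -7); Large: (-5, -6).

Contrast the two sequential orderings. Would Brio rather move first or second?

If Alto leads: Brio's best replies are S1→Large, S2→Small, S3→Small, S4→Medium, S5→Large; Alto's induced payoffs 0, 2, 1, 6, -5; outcome (S4, Medium), payoffs (6, 6).
If Brio leads: Alto's best replies are Small→S1, Medium→S5, Large→S1; Brio's induced payoffs -8, -7, 0; outcome (S1, Large), payoffs (0, 0).
Brio gets 0 moving first and 6 moving second, so Brio prefers to move second.

second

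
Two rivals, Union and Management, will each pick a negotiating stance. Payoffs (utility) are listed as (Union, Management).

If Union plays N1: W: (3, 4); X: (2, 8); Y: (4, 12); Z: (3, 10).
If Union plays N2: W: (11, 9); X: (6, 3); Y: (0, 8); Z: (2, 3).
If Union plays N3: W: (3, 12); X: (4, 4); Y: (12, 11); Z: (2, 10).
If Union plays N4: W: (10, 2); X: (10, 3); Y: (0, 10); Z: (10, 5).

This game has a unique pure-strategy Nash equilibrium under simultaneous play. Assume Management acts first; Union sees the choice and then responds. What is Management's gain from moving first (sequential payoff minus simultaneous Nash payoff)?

2

Union best-responds to each possible Management move:
- W: Union compares 3, 11, 3, 10 and picks N2; Management would get 9.
- X: Union compares 2, 6, 4, 10 and picks N4; Management would get 3.
- Y: Union compares 4, 0, 12, 0 and picks N3; Management would get 11.
- Z: Union compares 3, 2, 2, 10 and picks N4; Management would get 5.
Among 9, 3, 11, 5, the best is 11 at Y. Subgame-perfect outcome: (N3, Y) with payoffs (12, 11).
Under simultaneous play:
Union's best replies: W→N2; X→N4; Y→N3; Z→N4.
Management's best replies: N1→Y; N2→W; N3→W; N4→Y.
The unique mutual best reply is (N2, W), giving (11, 9).
Management's commitment gain: 11 − 9 = 2.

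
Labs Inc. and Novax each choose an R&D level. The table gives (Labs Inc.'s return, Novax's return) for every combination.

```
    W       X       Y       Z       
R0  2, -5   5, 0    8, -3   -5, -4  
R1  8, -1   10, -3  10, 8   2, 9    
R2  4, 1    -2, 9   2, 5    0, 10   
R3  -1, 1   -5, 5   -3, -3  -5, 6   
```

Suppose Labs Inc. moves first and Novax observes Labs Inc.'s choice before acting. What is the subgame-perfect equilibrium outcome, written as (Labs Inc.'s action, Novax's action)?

Solve by backward induction (Labs Inc. leads).
- R0 → Novax plays X (best of -5, 0, -3, -4); Labs Inc. gets 5.
- R1 → Novax plays Z (best of -1, -3, 8, 9); Labs Inc. gets 2.
- R2 → Novax plays Z (best of 1, 9, 5, 10); Labs Inc. gets 0.
- R3 → Novax plays Z (best of 1, 5, -3, 6); Labs Inc. gets -5.
Maximizing over 5, 2, 0, -5, Labs Inc. chooses R0. Subgame-perfect outcome: (R0, X) with payoffs (5, 0).

(R0, X)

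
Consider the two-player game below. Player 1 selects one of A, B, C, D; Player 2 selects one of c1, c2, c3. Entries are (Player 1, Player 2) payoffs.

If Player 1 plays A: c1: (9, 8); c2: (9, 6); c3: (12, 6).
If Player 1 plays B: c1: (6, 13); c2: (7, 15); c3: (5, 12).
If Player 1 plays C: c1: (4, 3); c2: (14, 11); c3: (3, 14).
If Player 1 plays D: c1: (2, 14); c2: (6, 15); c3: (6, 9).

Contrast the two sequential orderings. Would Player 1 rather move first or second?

second

If Player 1 leads: Player 2's best replies are A→c1, B→c2, C→c3, D→c2; Player 1's induced payoffs 9, 7, 3, 6; outcome (A, c1), payoffs (9, 8).
If Player 2 leads: Player 1's best replies are c1→A, c2→C, c3→A; Player 2's induced payoffs 8, 11, 6; outcome (C, c2), payoffs (14, 11).
Player 1 gets 9 moving first and 14 moving second, so Player 1 prefers to move second.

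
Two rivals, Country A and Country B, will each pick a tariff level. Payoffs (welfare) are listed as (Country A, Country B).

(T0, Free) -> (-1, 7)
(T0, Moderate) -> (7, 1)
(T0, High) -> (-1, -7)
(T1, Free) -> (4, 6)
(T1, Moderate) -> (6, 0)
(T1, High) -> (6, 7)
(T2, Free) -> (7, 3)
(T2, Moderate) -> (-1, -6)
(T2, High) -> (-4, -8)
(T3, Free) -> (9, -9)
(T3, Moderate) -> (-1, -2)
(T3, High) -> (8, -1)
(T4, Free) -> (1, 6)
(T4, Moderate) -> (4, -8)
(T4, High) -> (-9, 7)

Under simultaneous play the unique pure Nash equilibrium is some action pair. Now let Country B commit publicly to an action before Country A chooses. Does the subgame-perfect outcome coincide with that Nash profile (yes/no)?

Work backward from Country A's decision.
- Free → Country A plays T3 (best of -1, 4, 7, 9, 1); Country B gets -9.
- Moderate → Country A plays T0 (best of 7, 6, -1, -1, 4); Country B gets 1.
- High → Country A plays T3 (best of -1, 6, -4, 8, -9); Country B gets -1.
Among -9, 1, -1, the best is 1 at Moderate. Subgame-perfect outcome: (T0, Moderate) with payoffs (7, 1).
Under simultaneous play:
Country A's best replies: Free→T3; Moderate→T0; High→T3.
Country B's best replies: T0→Free; T1→High; T2→Free; T3→High; T4→High.
The unique mutual best reply is (T3, High), giving (8, -1).
Sequential outcome (T0, Moderate) differs from the Nash profile (T3, High).

no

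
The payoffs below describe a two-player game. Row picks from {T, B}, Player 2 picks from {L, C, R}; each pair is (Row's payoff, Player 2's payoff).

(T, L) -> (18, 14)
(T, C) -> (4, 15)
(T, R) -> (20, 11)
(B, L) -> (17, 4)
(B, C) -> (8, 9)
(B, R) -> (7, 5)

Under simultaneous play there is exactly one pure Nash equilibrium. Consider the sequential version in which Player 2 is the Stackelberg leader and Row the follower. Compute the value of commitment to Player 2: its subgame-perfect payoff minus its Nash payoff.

5

Solve by backward induction (Player 2 leads).
- L → Row plays T (best of 18, 17); Player 2 gets 14.
- C → Row plays B (best of 4, 8); Player 2 gets 9.
- R → Row plays T (best of 20, 7); Player 2 gets 11.
Maximizing over 14, 9, 11, Player 2 chooses L. Subgame-perfect outcome: (T, L) with payoffs (18, 14).
Now find the simultaneous Nash equilibrium.
Row's best replies: L→T; C→B; R→T.
Player 2's best replies: T→C; B→C.
The unique mutual best reply is (B, C), giving (8, 9).
Player 2's commitment gain: 14 − 9 = 5.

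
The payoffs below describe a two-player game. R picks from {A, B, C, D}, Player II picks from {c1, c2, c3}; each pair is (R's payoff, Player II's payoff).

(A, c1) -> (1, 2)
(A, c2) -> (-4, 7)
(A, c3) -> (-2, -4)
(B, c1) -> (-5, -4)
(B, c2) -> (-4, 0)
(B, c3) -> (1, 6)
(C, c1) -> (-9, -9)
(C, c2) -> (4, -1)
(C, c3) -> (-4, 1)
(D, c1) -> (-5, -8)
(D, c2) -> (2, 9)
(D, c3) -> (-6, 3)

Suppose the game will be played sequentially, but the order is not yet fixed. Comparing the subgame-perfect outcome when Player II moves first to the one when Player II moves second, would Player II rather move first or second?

If R leads: Player II's best replies are A→c2, B→c3, C→c3, D→c2; R's induced payoffs -4, 1, -4, 2; outcome (D, c2), payoffs (2, 9).
If Player II leads: R's best replies are c1→A, c2→C, c3→B; Player II's induced payoffs 2, -1, 6; outcome (B, c3), payoffs (1, 6).
Player II gets 6 moving first and 9 moving second, so Player II prefers to move second.

second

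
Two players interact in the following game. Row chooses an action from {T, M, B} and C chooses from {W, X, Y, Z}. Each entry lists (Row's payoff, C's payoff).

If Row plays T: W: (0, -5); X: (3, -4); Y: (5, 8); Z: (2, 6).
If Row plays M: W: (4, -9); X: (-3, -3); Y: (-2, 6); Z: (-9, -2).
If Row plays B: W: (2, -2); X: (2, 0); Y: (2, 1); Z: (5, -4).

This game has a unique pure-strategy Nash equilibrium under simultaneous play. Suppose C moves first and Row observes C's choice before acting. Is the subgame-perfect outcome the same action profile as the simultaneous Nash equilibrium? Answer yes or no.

yes

Solve by backward induction (C leads).
- W: BR = M, leader payoff -9.
- X: BR = T, leader payoff -4.
- Y: BR = T, leader payoff 8.
- Z: BR = B, leader payoff -4.
C's induced payoffs are -9, -4, 8, -4, so C commits to Y. Subgame-perfect outcome: (T, Y) with payoffs (5, 8).
Under simultaneous play:
Row's best replies: W→M; X→T; Y→T; Z→B.
C's best replies: T→Y; M→Y; B→Y.
Only (T, Y) has each player best-responding; Nash payoffs (5, 8).
Sequential outcome (T, Y) coincides with the Nash profile (T, Y).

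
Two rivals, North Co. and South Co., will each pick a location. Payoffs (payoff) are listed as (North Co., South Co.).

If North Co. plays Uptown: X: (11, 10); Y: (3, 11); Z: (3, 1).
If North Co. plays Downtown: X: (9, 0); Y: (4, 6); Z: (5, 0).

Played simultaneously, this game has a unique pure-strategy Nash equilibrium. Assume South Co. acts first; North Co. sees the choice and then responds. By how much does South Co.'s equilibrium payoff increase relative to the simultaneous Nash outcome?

Backward induction with South Co. moving first.
- X → North Co. plays Uptown (best of 11, 9); South Co. gets 10.
- Y → North Co. plays Downtown (best of 3, 4); South Co. gets 6.
- Z → North Co. plays Downtown (best of 3, 5); South Co. gets 0.
Maximizing over 10, 6, 0, South Co. chooses X. Subgame-perfect outcome: (Uptown, X) with payoffs (11, 10).
Now find the simultaneous Nash equilibrium.
North Co.'s best replies: X→Uptown; Y→Downtown; Z→Downtown.
South Co.'s best replies: Uptown→Y; Downtown→Y.
The unique mutual best reply is (Downtown, Y), giving (4, 6).
South Co.'s commitment gain: 10 − 6 = 4.

4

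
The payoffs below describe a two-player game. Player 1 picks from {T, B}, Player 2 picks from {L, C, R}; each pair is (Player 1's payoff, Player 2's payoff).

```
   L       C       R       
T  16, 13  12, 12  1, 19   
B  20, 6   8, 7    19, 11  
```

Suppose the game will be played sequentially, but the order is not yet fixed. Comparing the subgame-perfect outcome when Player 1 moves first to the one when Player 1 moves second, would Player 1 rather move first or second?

first

If Player 1 leads: Player 2's best replies are T→R, B→R; Player 1's induced payoffs 1, 19; outcome (B, R), payoffs (19, 11).
If Player 2 leads: Player 1's best replies are L→B, C→T, R→B; Player 2's induced payoffs 6, 12, 11; outcome (T, C), payoffs (12, 12).
Player 1 gets 19 moving first and 12 moving second, so Player 1 prefers to move first.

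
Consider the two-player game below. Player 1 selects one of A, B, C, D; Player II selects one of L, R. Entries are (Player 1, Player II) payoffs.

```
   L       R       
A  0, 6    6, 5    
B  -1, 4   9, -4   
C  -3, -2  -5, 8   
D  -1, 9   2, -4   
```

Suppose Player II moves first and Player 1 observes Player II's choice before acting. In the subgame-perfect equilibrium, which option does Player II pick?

L

Player 1 best-responds to each possible Player II move:
- L: Player 1 compares 0, -1, -3, -1 and picks A; Player II would get 6.
- R: Player 1 compares 6, 9, -5, 2 and picks B; Player II would get -4.
Player II's induced payoffs are 6, -4, so Player II commits to L. Subgame-perfect outcome: (A, L) with payoffs (0, 6).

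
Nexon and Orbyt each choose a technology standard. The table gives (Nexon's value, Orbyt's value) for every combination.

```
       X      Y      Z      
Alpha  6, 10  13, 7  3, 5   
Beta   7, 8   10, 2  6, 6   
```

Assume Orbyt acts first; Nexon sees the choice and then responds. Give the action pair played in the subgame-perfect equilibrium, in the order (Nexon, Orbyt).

(Beta, X)

Solve by backward induction (Orbyt leads).
- X → Nexon plays Beta (best of 6, 7); Orbyt gets 8.
- Y → Nexon plays Alpha (best of 13, 10); Orbyt gets 7.
- Z → Nexon plays Beta (best of 3, 6); Orbyt gets 6.
Orbyt's induced payoffs are 8, 7, 6, so Orbyt commits to X. Subgame-perfect outcome: (Beta, X) with payoffs (7, 8).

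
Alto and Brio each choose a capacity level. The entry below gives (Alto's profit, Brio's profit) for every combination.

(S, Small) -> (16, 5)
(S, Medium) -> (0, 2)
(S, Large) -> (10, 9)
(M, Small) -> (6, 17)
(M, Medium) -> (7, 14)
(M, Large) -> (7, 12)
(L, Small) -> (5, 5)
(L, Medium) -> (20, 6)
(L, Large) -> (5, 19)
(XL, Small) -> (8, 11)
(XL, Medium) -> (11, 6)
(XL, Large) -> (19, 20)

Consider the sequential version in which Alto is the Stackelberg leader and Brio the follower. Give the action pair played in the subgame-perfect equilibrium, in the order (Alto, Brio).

(XL, Large)

Brio best-responds to each possible Alto move:
- S: Brio compares 5, 2, 9 and picks Large; Alto would get 10.
- M: Brio compares 17, 14, 12 and picks Small; Alto would get 6.
- L: Brio compares 5, 6, 19 and picks Large; Alto would get 5.
- XL: Brio compares 11, 6, 20 and picks Large; Alto would get 19.
Maximizing over 10, 6, 5, 19, Alto chooses XL. Subgame-perfect outcome: (XL, Large) with payoffs (19, 20).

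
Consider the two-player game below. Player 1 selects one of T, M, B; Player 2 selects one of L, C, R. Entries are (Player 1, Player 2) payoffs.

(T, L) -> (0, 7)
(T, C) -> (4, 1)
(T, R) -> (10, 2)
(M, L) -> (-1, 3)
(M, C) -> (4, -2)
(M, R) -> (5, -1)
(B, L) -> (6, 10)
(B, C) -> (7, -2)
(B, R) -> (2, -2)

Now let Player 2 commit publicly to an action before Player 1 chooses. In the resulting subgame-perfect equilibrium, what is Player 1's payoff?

Work backward from Player 1's decision.
- L: BR = B, leader payoff 10.
- C: BR = B, leader payoff -2.
- R: BR = T, leader payoff 2.
Player 2's induced payoffs are 10, -2, 2, so Player 2 commits to L. Subgame-perfect outcome: (B, L) with payoffs (6, 10).

6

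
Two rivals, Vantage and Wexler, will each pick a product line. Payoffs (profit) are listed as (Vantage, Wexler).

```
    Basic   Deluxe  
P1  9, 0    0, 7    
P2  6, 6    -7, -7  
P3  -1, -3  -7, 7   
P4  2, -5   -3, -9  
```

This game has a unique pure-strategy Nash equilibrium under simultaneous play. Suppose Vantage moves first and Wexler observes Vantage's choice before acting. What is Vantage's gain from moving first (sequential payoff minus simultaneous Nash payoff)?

6

Backward induction with Vantage moving first.
- P1: Wexler compares 0, 7 and picks Deluxe; Vantage would get 0.
- P2: Wexler compares 6, -7 and picks Basic; Vantage would get 6.
- P3: Wexler compares -3, 7 and picks Deluxe; Vantage would get -7.
- P4: Wexler compares -5, -9 and picks Basic; Vantage would get 2.
Among 0, 6, -7, 2, the best is 6 at P2. Subgame-perfect outcome: (P2, Basic) with payoffs (6, 6).
For the simultaneous game, intersect best replies.
Vantage's best replies: Basic→P1; Deluxe→P1.
Wexler's best replies: P1→Deluxe; P2→Basic; P3→Deluxe; P4→Basic.
Only (P1, Deluxe) has each player best-responding; Nash payoffs (0, 7).
Vantage's commitment gain: 6 − 0 = 6.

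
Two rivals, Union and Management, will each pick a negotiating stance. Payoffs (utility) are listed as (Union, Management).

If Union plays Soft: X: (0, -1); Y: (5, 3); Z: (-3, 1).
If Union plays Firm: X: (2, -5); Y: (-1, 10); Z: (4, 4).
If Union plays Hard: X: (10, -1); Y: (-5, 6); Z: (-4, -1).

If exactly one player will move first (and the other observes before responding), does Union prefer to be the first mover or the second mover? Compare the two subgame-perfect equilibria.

first

If Union leads: Management's best replies are Soft→Y, Firm→Y, Hard→Y; Union's induced payoffs 5, -1, -5; outcome (Soft, Y), payoffs (5, 3).
If Management leads: Union's best replies are X→Hard, Y→Soft, Z→Firm; Management's induced payoffs -1, 3, 4; outcome (Firm, Z), payoffs (4, 4).
Union gets 5 moving first and 4 moving second, so Union prefers to move first.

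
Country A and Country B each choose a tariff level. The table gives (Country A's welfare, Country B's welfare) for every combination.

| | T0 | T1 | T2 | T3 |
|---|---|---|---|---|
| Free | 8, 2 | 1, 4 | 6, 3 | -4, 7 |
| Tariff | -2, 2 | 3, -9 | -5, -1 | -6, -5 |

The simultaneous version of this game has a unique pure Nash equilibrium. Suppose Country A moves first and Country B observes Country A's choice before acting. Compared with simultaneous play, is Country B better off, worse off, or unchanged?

Work backward from Country B's decision.
- Free: Country B compares 2, 4, 3, 7 and picks T3; Country A would get -4.
- Tariff: Country B compares 2, -9, -1, -5 and picks T0; Country A would get -2.
Among -4, -2, the best is -2 at Tariff. Subgame-perfect outcome: (Tariff, T0) with payoffs (-2, 2).
For the simultaneous game, intersect best replies.
Country A's best replies: T0→Free; T1→Tariff; T2→Free; T3→Free.
Country B's best replies: Free→T3; Tariff→T0.
Only (Free, T3) has each player best-responding; Nash payoffs (-4, 7).
Country B earns 2 sequentially versus 7 at the Nash outcome: worse off.

worse off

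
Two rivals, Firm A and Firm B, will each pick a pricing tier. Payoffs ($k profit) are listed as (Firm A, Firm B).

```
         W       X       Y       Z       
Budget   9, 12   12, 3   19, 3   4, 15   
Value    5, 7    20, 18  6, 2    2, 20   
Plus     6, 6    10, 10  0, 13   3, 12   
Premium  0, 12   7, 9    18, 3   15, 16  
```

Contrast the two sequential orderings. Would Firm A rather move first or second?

second

If Firm A leads: Firm B's best replies are Budget→Z, Value→Z, Plus→Y, Premium→Z; Firm A's induced payoffs 4, 2, 0, 15; outcome (Premium, Z), payoffs (15, 16).
If Firm B leads: Firm A's best replies are W→Budget, X→Value, Y→Budget, Z→Premium; Firm B's induced payoffs 12, 18, 3, 16; outcome (Value, X), payoffs (20, 18).
Firm A gets 15 moving first and 20 moving second, so Firm A prefers to move second.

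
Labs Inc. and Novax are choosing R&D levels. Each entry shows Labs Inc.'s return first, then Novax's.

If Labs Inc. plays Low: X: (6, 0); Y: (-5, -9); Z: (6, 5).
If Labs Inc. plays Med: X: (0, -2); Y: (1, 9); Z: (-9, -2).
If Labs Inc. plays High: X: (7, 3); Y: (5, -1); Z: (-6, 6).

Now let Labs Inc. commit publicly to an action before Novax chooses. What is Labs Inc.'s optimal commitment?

Low

Novax best-responds to each possible Labs Inc. move:
- Low: Novax compares 0, -9, 5 and picks Z; Labs Inc. would get 6.
- Med: Novax compares -2, 9, -2 and picks Y; Labs Inc. would get 1.
- High: Novax compares 3, -1, 6 and picks Z; Labs Inc. would get -6.
Maximizing over 6, 1, -6, Labs Inc. chooses Low. Subgame-perfect outcome: (Low, Z) with payoffs (6, 5).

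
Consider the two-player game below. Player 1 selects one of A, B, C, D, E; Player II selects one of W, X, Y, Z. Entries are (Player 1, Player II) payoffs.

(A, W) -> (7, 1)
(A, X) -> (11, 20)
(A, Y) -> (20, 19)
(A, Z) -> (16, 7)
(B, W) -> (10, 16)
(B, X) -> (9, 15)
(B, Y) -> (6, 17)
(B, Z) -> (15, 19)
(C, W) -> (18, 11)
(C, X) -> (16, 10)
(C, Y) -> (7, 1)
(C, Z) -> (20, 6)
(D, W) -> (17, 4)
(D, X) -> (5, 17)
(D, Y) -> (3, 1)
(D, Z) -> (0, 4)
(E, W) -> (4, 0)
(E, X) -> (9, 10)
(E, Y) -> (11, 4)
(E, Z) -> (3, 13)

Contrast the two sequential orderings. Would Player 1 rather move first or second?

second

If Player 1 leads: Player II's best replies are A→X, B→Z, C→W, D→X, E→Z; Player 1's induced payoffs 11, 15, 18, 5, 3; outcome (C, W), payoffs (18, 11).
If Player II leads: Player 1's best replies are W→C, X→C, Y→A, Z→C; Player II's induced payoffs 11, 10, 19, 6; outcome (A, Y), payoffs (20, 19).
Player 1 gets 18 moving first and 20 moving second, so Player 1 prefers to move second.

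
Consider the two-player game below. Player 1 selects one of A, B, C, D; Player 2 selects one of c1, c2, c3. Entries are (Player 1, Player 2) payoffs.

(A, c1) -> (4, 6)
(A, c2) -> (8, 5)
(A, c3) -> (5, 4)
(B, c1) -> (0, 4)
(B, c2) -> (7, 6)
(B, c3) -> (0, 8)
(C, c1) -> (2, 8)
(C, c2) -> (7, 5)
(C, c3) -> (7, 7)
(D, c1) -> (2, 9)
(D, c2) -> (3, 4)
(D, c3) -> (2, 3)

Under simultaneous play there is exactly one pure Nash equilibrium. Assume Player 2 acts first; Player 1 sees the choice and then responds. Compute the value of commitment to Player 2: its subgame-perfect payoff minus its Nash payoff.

Solve by backward induction (Player 2 leads).
- c1: BR = A, leader payoff 6.
- c2: BR = A, leader payoff 5.
- c3: BR = C, leader payoff 7.
Maximizing over 6, 5, 7, Player 2 chooses c3. Subgame-perfect outcome: (C, c3) with payoffs (7, 7).
For the simultaneous game, intersect best replies.
Player 1's best replies: c1→A; c2→A; c3→C.
Player 2's best replies: A→c1; B→c3; C→c1; D→c1.
The unique mutual best reply is (A, c1), giving (4, 6).
Player 2's commitment gain: 7 − 6 = 1.

1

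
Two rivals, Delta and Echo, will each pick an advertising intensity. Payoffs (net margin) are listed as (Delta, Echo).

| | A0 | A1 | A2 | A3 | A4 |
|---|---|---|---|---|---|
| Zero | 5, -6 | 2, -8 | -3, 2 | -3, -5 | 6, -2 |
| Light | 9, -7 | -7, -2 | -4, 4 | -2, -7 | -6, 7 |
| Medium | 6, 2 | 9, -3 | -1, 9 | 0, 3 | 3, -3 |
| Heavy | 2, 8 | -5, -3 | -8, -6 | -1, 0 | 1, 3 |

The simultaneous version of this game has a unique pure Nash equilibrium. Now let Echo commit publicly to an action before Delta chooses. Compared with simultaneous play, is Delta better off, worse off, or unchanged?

Backward induction with Echo moving first.
- A0: Delta compares 5, 9, 6, 2 and picks Light; Echo would get -7.
- A1: Delta compares 2, -7, 9, -5 and picks Medium; Echo would get -3.
- A2: Delta compares -3, -4, -1, -8 and picks Medium; Echo would get 9.
- A3: Delta compares -3, -2, 0, -1 and picks Medium; Echo would get 3.
- A4: Delta compares 6, -6, 3, 1 and picks Zero; Echo would get -2.
Among -7, -3, 9, 3, -2, the best is 9 at A2. Subgame-perfect outcome: (Medium, A2) with payoffs (-1, 9).
For the simultaneous game, intersect best replies.
Delta's best replies: A0→Light; A1→Medium; A2→Medium; A3→Medium; A4→Zero.
Echo's best replies: Zero→A2; Light→A4; Medium→A2; Heavy→A0.
The unique mutual best reply is (Medium, A2), giving (-1, 9).
Delta earns -1 sequentially versus -1 at the Nash outcome: unchanged.

unchanged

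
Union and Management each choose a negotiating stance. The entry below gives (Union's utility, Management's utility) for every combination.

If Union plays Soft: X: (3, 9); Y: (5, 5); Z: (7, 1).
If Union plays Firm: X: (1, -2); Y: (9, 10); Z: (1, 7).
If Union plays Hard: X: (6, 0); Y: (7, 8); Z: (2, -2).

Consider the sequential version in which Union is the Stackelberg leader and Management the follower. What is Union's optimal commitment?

Solve by backward induction (Union leads).
- Soft: BR = X, leader payoff 3.
- Firm: BR = Y, leader payoff 9.
- Hard: BR = Y, leader payoff 7.
Maximizing over 3, 9, 7, Union chooses Firm. Subgame-perfect outcome: (Firm, Y) with payoffs (9, 10).

Firm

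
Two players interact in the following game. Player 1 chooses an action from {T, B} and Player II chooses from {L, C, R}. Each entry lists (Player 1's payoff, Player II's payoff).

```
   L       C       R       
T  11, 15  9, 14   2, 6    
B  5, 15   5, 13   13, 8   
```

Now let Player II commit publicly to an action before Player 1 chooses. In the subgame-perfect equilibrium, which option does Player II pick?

Work backward from Player 1's decision.
- L: BR = T, leader payoff 15.
- C: BR = T, leader payoff 14.
- R: BR = B, leader payoff 8.
Player II's induced payoffs are 15, 14, 8, so Player II commits to L. Subgame-perfect outcome: (T, L) with payoffs (11, 15).

L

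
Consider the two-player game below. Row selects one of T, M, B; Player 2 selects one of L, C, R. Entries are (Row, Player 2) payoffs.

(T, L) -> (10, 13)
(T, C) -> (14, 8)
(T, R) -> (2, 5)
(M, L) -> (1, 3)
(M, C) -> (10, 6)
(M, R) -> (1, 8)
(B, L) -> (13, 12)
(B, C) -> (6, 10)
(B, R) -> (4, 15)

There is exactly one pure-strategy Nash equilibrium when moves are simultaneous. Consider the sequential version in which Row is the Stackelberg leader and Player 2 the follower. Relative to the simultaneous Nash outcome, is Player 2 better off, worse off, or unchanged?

worse off

Work backward from Player 2's decision.
- T: BR = L, leader payoff 10.
- M: BR = R, leader payoff 1.
- B: BR = R, leader payoff 4.
Maximizing over 10, 1, 4, Row chooses T. Subgame-perfect outcome: (T, L) with payoffs (10, 13).
Under simultaneous play:
Row's best replies: L→B; C→T; R→B.
Player 2's best replies: T→L; M→R; B→R.
The unique mutual best reply is (B, R), giving (4, 15).
Player 2 earns 13 sequentially versus 15 at the Nash outcome: worse off.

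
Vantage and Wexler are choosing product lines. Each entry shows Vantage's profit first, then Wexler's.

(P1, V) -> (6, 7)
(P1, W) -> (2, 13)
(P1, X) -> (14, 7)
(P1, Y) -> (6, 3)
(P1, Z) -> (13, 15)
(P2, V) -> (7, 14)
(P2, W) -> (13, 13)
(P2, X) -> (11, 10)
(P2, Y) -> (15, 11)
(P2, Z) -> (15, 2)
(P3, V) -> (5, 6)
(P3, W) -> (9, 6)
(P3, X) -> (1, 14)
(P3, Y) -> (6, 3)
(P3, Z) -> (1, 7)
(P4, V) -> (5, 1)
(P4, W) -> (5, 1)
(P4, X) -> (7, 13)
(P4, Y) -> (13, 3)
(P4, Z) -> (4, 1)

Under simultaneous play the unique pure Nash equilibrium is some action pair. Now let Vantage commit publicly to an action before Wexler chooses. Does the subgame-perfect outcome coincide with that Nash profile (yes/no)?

no

Backward induction with Vantage moving first.
- P1: Wexler compares 7, 13, 7, 3, 15 and picks Z; Vantage would get 13.
- P2: Wexler compares 14, 13, 10, 11, 2 and picks V; Vantage would get 7.
- P3: Wexler compares 6, 6, 14, 3, 7 and picks X; Vantage would get 1.
- P4: Wexler compares 1, 1, 13, 3, 1 and picks X; Vantage would get 7.
Among 13, 7, 1, 7, the best is 13 at P1. Subgame-perfect outcome: (P1, Z) with payoffs (13, 15).
Now find the simultaneous Nash equilibrium.
Vantage's best replies: V→P2; W→P2; X→P1; Y→P2; Z→P2.
Wexler's best replies: P1→Z; P2→V; P3→X; P4→X.
Only (P2, V) has each player best-responding; Nash payoffs (7, 14).
Sequential outcome (P1, Z) differs from the Nash profile (P2, V).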